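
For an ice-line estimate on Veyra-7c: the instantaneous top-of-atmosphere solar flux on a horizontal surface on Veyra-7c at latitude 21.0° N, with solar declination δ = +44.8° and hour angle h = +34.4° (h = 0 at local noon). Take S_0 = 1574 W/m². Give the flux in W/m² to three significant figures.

cos θ_z = sin ϕ sin δ + cos ϕ cos δ cos h = 0.252518 + 0.546589 = 0.799107.
Flux = S_0 · cos θ_z = 1574 × 0.799107 = 1258 W/m².

1.26e+03 W/m²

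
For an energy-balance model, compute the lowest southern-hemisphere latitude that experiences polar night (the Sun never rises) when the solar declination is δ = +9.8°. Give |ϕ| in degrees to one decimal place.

|ϕ| = 80.2°

Polar night requires cos h₀ = −tan ϕ tan δ ≥ 1, i.e. tan ϕ tan δ ≤ −1.
The boundary is |tan ϕ| · |tan δ| = 1, so |ϕ| = 90° − |δ| = 90° − 9.8° = 80.2° in the southern hemisphere.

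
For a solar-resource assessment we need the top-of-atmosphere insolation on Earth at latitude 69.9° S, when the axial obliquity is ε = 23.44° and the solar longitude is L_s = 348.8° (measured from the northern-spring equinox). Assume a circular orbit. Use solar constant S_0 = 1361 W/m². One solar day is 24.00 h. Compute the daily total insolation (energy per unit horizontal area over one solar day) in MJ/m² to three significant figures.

Solar declination: sin δ = sin ε · sin L_s = sin 23.44° × sin 348.8° = -0.07726, so δ = -4.431°.
cos h₀ = −tan(-69.9°) tan(-4.431°) = -0.2118, h₀ = 1.7842 rad.
Bracket: h₀ sin ϕ sin δ + cos ϕ cos δ sin h₀ = 1.7842×-0.93909×-0.07726 + 0.34366×0.99701×0.97732 = 0.129451 + 0.334862 = 0.464313.
Q̄ = (S_0/π) × [bracket] = (1361/π) × 0.464313 = 201.15 W/m².
Daily total = Q̄ × 24.00 h × 3600 s/h = 201.15 × 24.00 × 3600 / 10⁶ = 17.38 MJ/m².

17.4 MJ/m²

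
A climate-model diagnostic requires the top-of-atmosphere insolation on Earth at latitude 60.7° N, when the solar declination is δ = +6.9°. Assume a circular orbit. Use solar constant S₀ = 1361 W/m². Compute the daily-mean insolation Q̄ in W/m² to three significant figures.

cos H₀ = −tan(+60.7°) tan(+6.900°) = -0.2156, H₀ = 1.7881 rad.
Bracket: H₀ sin φ sin δ + cos φ cos δ sin H₀ = 1.7881×0.87207×0.12014 + 0.48938×0.99276×0.97647 = 0.187340 + 0.474405 = 0.661745.
Q̄ = (S₀/π) × [bracket] = (1361/π) × 0.661745 = 286.7 W/m².

Q̄ ≈ 287 W/m²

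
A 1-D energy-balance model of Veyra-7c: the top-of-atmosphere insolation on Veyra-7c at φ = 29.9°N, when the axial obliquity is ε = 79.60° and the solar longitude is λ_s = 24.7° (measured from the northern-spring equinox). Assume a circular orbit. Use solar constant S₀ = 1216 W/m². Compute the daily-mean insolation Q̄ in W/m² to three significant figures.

Q̄ ≈ 441 W/m²

Solar declination: sin δ = sin ε · sin λ_s = sin 79.60° × sin 24.7° = 0.41100, so δ = +24.268°.
cos H₀ = −tan(+29.9°) tan(+24.268°) = -0.2592, H₀ = 1.8330 rad.
Bracket: H₀ sin φ sin δ + cos φ cos δ sin H₀ = 1.8330×0.49849×0.41100 + 0.86690×0.91163×0.96581 = 0.375544 + 0.763272 = 1.138816.
Q̄ = (S₀/π) × [bracket] = (1216/π) × 1.138816 = 440.8 W/m².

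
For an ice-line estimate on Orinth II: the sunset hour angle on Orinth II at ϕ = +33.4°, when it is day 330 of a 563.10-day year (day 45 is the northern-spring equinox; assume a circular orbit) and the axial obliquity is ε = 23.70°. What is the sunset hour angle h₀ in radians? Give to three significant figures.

Solar longitude: L_s = 360° × (330 − 45)/563.10 = 182.206°.
sin δ = sin 23.70° × sin 182.206° = -0.01547, so δ = -0.886°.
cos h₀ = −tan ϕ · tan δ = −tan(+33.4°) × tan(-0.886°) = 0.0102, so h₀ = 1.5606 rad = 89.42°.

h₀ = 1.56 rad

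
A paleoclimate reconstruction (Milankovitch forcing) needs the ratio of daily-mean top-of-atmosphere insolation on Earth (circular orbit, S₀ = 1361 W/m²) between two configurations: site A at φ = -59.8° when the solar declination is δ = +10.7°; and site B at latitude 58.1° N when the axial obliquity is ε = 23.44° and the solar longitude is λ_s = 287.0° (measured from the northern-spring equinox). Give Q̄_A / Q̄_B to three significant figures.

Q̄_A / Q̄_B ≈ 2.90

— Configuration A (φ=-59.8°):
cos H₀ = −tan(-59.8°) tan(+10.700°) = 0.3247, H₀ = 1.2402 rad.
Bracket: H₀ sin φ sin δ + cos φ cos δ sin H₀ = 1.2402×-0.86427×0.18567 + 0.50302×0.98261×0.94583 = -0.199014 + 0.467498 = 0.268484.
Q̄ = (S₀/π) × [bracket] = (1361/π) × 0.268484 = 116.31 W/m².
— Configuration B (φ=+58.1°):
Solar declination: sin δ = sin ε · sin λ_s = sin 23.44° × sin 287.0° = -0.38041, so δ = -22.359°.
cos H₀ = −tan(+58.1°) tan(-22.359°) = 0.6608, H₀ = 0.8489 rad.
Bracket: H₀ sin φ sin δ + cos φ cos δ sin H₀ = 0.8489×0.84897×-0.38041 + 0.52844×0.92482×0.75053 = -0.274158 + 0.366793 = 0.092635.
Q̄ = (S₀/π) × [bracket] = (1361/π) × 0.092635 = 40.131 W/m².
Ratio Q̄_A / Q̄_B = 116.31 / 40.131 = 2.898.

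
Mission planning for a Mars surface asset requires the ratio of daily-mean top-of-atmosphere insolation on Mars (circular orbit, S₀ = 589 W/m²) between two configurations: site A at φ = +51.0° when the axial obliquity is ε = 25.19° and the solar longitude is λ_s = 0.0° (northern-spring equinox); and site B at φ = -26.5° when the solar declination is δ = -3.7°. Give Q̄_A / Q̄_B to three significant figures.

Q̄_A / Q̄_B ≈ 0.670

— Configuration A (φ=+51.0°):
Solar declination: sin δ = sin ε · sin λ_s = sin 25.19° × sin 0.0° = 0.00000, so δ = +0.000°.
cos H₀ = −tan(+51.0°) tan(+0.000°) = -0.0000, H₀ = 1.5708 rad.
Bracket: H₀ sin φ sin δ + cos φ cos δ sin H₀ = 1.5708×0.77715×0.00000 + 0.62932×1.00000×1.00000 = 0.000000 + 0.629320 = 0.629320.
Q̄ = (S₀/π) × [bracket] = (589/π) × 0.629320 = 117.99 W/m².
— Configuration B (φ=-26.5°):
cos H₀ = −tan(-26.5°) tan(-3.700°) = -0.0322, H₀ = 1.6030 rad.
Bracket: H₀ sin φ sin δ + cos φ cos δ sin H₀ = 1.6030×-0.44620×-0.06453 + 0.89493×0.99792×0.99948 = 0.046156 + 0.892604 = 0.938760.
Q̄ = (S₀/π) × [bracket] = (589/π) × 0.938760 = 176.00 W/m².
Ratio Q̄_A / Q̄_B = 117.99 / 176.00 = 0.6704.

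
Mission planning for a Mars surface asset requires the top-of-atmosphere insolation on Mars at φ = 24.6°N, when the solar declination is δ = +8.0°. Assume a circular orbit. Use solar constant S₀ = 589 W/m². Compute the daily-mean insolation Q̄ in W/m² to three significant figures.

cos H₀ = −tan(+24.6°) tan(+8.000°) = -0.0643, H₀ = 1.6352 rad.
Bracket: H₀ sin φ sin δ + cos φ cos δ sin H₀ = 1.6352×0.41628×0.13917 + 0.90924×0.99027×0.99793 = 0.094733 + 0.898529 = 0.993262.
Q̄ = (S₀/π) × [bracket] = (589/π) × 0.993262 = 186.2 W/m².

Q̄ ≈ 186 W/m²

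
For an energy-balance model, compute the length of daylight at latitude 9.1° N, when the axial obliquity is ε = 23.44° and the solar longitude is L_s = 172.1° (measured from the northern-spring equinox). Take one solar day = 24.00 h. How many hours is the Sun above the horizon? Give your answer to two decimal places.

12.07 h

Solar declination: sin δ = sin ε · sin L_s = sin 23.44° × sin 172.1° = 0.05467, so δ = +3.134°.
cos h₀ = −tan ϕ · tan δ = −tan(+9.1°) × tan(+3.134°) = -0.0088, so h₀ = 1.5796 rad = 90.50°.
Daylight = 2h₀/(2π) × 24.00 h = (1.5796/π) × 24.00 = 12.07 h.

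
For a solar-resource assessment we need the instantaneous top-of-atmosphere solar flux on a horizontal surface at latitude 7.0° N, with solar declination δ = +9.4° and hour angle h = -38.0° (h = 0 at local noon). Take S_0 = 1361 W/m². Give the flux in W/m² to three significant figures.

cos θ_z = sin ϕ sin δ + cos ϕ cos δ cos h = 0.019904 + 0.771635 = 0.791539.
Flux = S_0 · cos θ_z = 1361 × 0.791539 = 1077 W/m².

1.08e+03 W/m²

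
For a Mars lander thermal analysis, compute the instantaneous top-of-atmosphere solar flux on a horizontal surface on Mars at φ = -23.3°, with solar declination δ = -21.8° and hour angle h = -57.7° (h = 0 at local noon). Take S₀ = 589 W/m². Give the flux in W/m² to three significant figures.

355 W/m²

cos θ_z = sin φ sin δ + cos φ cos δ cos h = 0.146893 + 0.455677 = 0.602570.
Flux = S₀ · cos θ_z = 589 × 0.602570 = 354.9 W/m².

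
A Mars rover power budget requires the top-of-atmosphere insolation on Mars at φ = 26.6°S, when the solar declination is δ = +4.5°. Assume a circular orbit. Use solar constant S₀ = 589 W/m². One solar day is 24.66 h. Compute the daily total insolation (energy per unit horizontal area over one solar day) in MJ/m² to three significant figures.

13.9 MJ/m²

cos H₀ = −tan(-26.6°) tan(+4.500°) = 0.0394, H₀ = 1.5314 rad.
Bracket: H₀ sin φ sin δ + cos φ cos δ sin H₀ = 1.5314×-0.44776×0.07846 + 0.89415×0.99692×0.99922 = -0.053800 + 0.890701 = 0.836901.
Q̄ = (S₀/π) × [bracket] = (589/π) × 0.836901 = 156.91 W/m².
Daily total = Q̄ × 24.66 h × 3600 s/h = 156.91 × 24.66 × 3600 / 10⁶ = 13.93 MJ/m².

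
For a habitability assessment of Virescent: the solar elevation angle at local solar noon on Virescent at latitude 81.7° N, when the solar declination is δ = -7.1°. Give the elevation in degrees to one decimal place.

1.2°

At local noon the hour angle is zero, so the zenith angle equals |φ − δ| = |+81.7° − (-7.100°)| = 88.800°.
Elevation = 90° − 88.800° = 1.2°.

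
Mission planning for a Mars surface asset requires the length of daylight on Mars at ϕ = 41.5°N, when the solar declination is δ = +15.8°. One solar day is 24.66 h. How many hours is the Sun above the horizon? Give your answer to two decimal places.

14.32 h

cos h₀ = −tan ϕ · tan δ = −tan(+41.5°) × tan(+15.800°) = -0.2504, so h₀ = 1.8238 rad = 104.50°.
Daylight = 2h₀/(2π) × 24.66 h = (1.8238/π) × 24.66 = 14.32 h.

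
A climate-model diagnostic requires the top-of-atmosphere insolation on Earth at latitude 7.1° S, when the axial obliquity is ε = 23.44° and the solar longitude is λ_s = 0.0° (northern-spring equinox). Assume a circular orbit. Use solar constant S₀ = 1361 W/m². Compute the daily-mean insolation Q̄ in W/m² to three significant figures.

Q̄ ≈ 430 W/m²

Solar declination: sin δ = sin ε · sin λ_s = sin 23.44° × sin 0.0° = 0.00000, so δ = +0.000°.
cos H₀ = −tan(-7.1°) tan(+0.000°) = 0.0000, H₀ = 1.5708 rad.
Bracket: H₀ sin φ sin δ + cos φ cos δ sin H₀ = 1.5708×-0.12360×0.00000 + 0.99233×1.00000×1.00000 = -0.000000 + 0.992330 = 0.992330.
Q̄ = (S₀/π) × [bracket] = (1361/π) × 0.992330 = 429.9 W/m².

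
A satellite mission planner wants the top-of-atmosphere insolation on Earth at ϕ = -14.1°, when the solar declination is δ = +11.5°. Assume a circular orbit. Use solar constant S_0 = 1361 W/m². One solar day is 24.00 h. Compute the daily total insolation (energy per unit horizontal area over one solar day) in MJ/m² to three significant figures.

32.8 MJ/m²

cos h₀ = −tan(-14.1°) tan(+11.500°) = 0.0511, h₀ = 1.5197 rad.
Bracket: h₀ sin ϕ sin δ + cos ϕ cos δ sin h₀ = 1.5197×-0.24362×0.19937 + 0.96987×0.97992×0.99869 = -0.073813 + 0.949150 = 0.875337.
Q̄ = (S_0/π) × [bracket] = (1361/π) × 0.875337 = 379.21 W/m².
Daily total = Q̄ × 24.00 h × 3600 s/h = 379.21 × 24.00 × 3600 / 10⁶ = 32.76 MJ/m².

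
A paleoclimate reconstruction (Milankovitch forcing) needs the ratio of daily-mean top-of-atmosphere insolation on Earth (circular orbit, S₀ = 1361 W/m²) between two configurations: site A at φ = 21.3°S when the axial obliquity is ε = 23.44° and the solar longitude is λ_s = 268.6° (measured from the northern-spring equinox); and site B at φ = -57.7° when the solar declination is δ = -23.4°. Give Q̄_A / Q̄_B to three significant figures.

Q̄_A / Q̄_B ≈ 0.961

— Configuration A (φ=-21.3°):
Solar declination: sin δ = sin ε · sin λ_s = sin 23.44° × sin 268.6° = -0.39767, so δ = -23.433°.
cos H₀ = −tan(-21.3°) tan(-23.433°) = -0.1690, H₀ = 1.7406 rad.
Bracket: H₀ sin φ sin δ + cos φ cos δ sin H₀ = 1.7406×-0.36325×-0.39767 + 0.93169×0.91753×0.98562 = 0.251436 + 0.842561 = 1.093997.
Q̄ = (S₀/π) × [bracket] = (1361/π) × 1.093997 = 473.94 W/m².
— Configuration B (φ=-57.7°):
cos H₀ = −tan(-57.7°) tan(-23.400°) = -0.6845, H₀ = 2.3247 rad.
Bracket: H₀ sin φ sin δ + cos φ cos δ sin H₀ = 2.3247×-0.84526×-0.39715 + 0.53435×0.91775×0.72899 = 0.780390 + 0.357496 = 1.137886.
Q̄ = (S₀/π) × [bracket] = (1361/π) × 1.137886 = 492.95 W/m².
Ratio Q̄_A / Q̄_B = 473.94 / 492.95 = 0.9614.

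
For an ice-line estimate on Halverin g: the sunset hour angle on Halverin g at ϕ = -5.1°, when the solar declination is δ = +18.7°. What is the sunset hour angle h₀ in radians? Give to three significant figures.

cos h₀ = −tan ϕ · tan δ = −tan(-5.1°) × tan(+18.700°) = 0.0302, so h₀ = 1.5406 rad = 88.27°.

h₀ = 1.54 rad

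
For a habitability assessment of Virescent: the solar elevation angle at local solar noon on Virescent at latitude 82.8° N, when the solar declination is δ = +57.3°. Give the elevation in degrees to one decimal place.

64.5°

At local noon the hour angle is zero, so the zenith angle equals |ϕ − δ| = |+82.8° − (+57.300°)| = 25.500°.
Elevation = 90° − 25.500° = 64.5°.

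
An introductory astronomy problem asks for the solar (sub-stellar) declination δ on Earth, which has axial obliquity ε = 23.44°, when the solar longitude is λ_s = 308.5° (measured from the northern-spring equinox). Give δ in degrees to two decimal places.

δ = -18.14°

sin δ = sin ε · sin λ_s = sin 23.44° × sin 308.5° = -0.311313.
δ = arcsin(-0.311313) = -18.14°.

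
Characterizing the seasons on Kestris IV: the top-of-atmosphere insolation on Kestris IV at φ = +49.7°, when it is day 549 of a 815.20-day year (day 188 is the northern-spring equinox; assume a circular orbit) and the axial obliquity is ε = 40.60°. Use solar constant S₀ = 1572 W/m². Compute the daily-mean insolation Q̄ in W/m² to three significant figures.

Solar longitude: λ_s = 360° × (549 − 188)/815.20 = 159.421°.
sin δ = sin 40.60° × sin 159.421° = 0.22875, so δ = +13.223°.
cos H₀ = −tan(+49.7°) tan(+13.223°) = -0.2771, H₀ = 1.8515 rad.
Bracket: H₀ sin φ sin δ + cos φ cos δ sin H₀ = 1.8515×0.76267×0.22875 + 0.64679×0.97349×0.96085 = 0.323014 + 0.604993 = 0.928007.
Q̄ = (S₀/π) × [bracket] = (1572/π) × 0.928007 = 464.4 W/m².

Q̄ ≈ 464 W/m²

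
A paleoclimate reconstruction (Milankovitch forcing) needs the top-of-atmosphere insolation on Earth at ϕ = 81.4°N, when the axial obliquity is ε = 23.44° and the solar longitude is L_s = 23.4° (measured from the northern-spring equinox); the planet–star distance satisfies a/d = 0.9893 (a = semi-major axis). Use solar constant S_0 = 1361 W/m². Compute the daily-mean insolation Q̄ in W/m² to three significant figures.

Solar declination: sin δ = sin ε · sin L_s = sin 23.44° × sin 23.4° = 0.15798, so δ = +9.090°.
cos h₀ = −tan(+81.4°) tan(+9.090°) = -1.0579 ≤ −1 ⇒ polar day, h₀ = π.
Bracket: h₀ sin ϕ sin δ + cos ϕ cos δ sin h₀ = 3.1416×0.98876×0.15798 + 0.14954×0.98744×0.00000 = 0.490731 + 0.000000 = 0.490731.
Inverse-square distance factor (a/d)² = 0.9893² = 0.978714.
Q̄ = (S_0/π) × 0.978714 × [bracket] = (1361/π) × 0.978714 × 0.490731 = 208.1 W/m².

Q̄ ≈ 208 W/m²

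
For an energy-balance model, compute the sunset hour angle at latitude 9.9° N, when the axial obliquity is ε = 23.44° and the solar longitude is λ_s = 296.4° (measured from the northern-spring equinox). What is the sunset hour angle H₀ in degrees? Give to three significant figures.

H₀ = 86.2°

Solar declination: sin δ = sin ε · sin λ_s = sin 23.44° × sin 296.4° = -0.35630, so δ = -20.873°.
cos H₀ = −tan φ · tan δ = −tan(+9.9°) × tan(-20.873°) = 0.0666, so H₀ = 1.5042 rad = 86.18°.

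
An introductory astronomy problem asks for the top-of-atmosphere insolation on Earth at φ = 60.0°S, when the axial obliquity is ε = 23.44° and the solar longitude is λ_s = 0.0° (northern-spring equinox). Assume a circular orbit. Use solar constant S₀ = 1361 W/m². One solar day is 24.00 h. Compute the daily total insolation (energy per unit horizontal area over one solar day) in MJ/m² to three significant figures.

18.7 MJ/m²

Solar declination: sin δ = sin ε · sin λ_s = sin 23.44° × sin 0.0° = 0.00000, so δ = +0.000°.
cos H₀ = −tan(-60.0°) tan(+0.000°) = 0.0000, H₀ = 1.5708 rad.
Bracket: H₀ sin φ sin δ + cos φ cos δ sin H₀ = 1.5708×-0.86603×0.00000 + 0.50000×1.00000×1.00000 = -0.000000 + 0.500000 = 0.500000.
Q̄ = (S₀/π) × [bracket] = (1361/π) × 0.500000 = 216.61 W/m².
Daily total = Q̄ × 24.00 h × 3600 s/h = 216.61 × 24.00 × 3600 / 10⁶ = 18.72 MJ/m².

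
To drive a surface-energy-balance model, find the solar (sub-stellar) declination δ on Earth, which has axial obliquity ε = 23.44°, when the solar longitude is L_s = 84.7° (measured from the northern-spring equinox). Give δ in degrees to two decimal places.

δ = +23.33°

sin δ = sin ε · sin L_s = sin 23.44° × sin 84.7° = 0.396088.
δ = arcsin(0.396088) = +23.33°.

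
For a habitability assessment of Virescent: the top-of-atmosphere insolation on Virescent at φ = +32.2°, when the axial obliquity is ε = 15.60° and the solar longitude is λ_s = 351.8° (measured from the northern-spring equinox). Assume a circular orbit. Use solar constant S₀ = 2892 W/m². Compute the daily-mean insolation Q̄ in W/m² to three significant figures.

Q̄ ≈ 749 W/m²

Solar declination: sin δ = sin ε · sin λ_s = sin 15.60° × sin 351.8° = -0.03836, so δ = -2.198°.
cos H₀ = −tan(+32.2°) tan(-2.198°) = 0.0242, H₀ = 1.5466 rad.
Bracket: H₀ sin φ sin δ + cos φ cos δ sin H₀ = 1.5466×0.53288×-0.03836 + 0.84619×0.99926×0.99971 = -0.031614 + 0.845319 = 0.813705.
Q̄ = (S₀/π) × [bracket] = (2892/π) × 0.813705 = 749.1 W/m².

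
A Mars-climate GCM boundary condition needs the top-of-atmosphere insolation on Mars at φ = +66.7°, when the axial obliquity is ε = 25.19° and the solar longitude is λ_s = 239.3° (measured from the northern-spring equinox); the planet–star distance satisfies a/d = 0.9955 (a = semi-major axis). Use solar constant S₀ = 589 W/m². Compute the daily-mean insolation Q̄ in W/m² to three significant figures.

Solar declination: sin δ = sin ε · sin λ_s = sin 25.19° × sin 239.3° = -0.36597, so δ = -21.467°.
cos H₀ = −tan(+66.7°) tan(-21.467°) = 0.9131, H₀ = 0.4199 rad.
Bracket: H₀ sin φ sin δ + cos φ cos δ sin H₀ = 0.4199×0.91845×-0.36597 + 0.39555×0.93063×0.40768 = -0.141139 + 0.150071 = 0.008932.
Inverse-square distance factor (a/d)² = 0.9955² = 0.991020.
Q̄ = (S₀/π) × 0.991020 × [bracket] = (589/π) × 0.991020 × 0.008932 = 1.660 W/m².

Q̄ ≈ 1.66 W/m²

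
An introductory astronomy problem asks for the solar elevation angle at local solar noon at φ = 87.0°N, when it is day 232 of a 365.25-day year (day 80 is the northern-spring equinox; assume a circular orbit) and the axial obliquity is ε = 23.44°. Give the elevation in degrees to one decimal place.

Solar longitude: λ_s = 360° × (232 − 80)/365.25 = 149.815°.
sin δ = sin 23.44° × sin 149.815° = 0.20000, so δ = +11.537°.
At local noon the hour angle is zero, so the zenith angle equals |φ − δ| = |+87.0° − (+11.537°)| = 75.463°.
Elevation = 90° − 75.463° = 14.5°.

14.5°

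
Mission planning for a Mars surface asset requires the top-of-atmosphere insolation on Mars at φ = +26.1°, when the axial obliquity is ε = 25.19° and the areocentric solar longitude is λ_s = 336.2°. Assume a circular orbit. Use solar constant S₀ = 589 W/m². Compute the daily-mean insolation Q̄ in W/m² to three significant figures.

Q̄ ≈ 144 W/m²

sin δ = sin 25.19° × sin 336.2° = -0.17176, so δ = -9.890°.
cos H₀ = −tan(+26.1°) tan(-9.890°) = 0.0854, H₀ = 1.4853 rad.
Bracket: H₀ sin φ sin δ + cos φ cos δ sin H₀ = 1.4853×0.43994×-0.17176 + 0.89803×0.98514×0.99635 = -0.112235 + 0.881456 = 0.769221.
Q̄ = (S₀/π) × [bracket] = (589/π) × 0.769221 = 144.2 W/m².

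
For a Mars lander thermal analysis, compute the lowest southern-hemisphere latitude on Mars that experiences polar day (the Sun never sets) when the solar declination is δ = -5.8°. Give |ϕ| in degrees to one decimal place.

Polar day requires cos h₀ = −tan ϕ tan δ ≤ −1, i.e. tan ϕ tan δ ≥ 1.
The boundary is |tan ϕ| · |tan δ| = 1, so |ϕ| = 90° − |δ| = 90° − 5.8° = 84.2° in the southern hemisphere.

|ϕ| = 84.2°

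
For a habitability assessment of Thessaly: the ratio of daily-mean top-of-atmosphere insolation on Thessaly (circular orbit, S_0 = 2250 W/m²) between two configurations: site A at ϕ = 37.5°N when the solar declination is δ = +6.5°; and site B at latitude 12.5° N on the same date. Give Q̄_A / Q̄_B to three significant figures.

— Configuration A (ϕ=+37.5°):
cos h₀ = −tan(+37.5°) tan(+6.500°) = -0.0874, h₀ = 1.6583 rad.
Bracket: h₀ sin ϕ sin δ + cos ϕ cos δ sin h₀ = 1.6583×0.60876×0.11320 + 0.79335×0.99357×0.99617 = 0.114276 + 0.785230 = 0.899506.
Q̄ = (S_0/π) × [bracket] = (2250/π) × 0.899506 = 644.22 W/m².
— Configuration B (ϕ=+12.5°):
cos h₀ = −tan(+12.5°) tan(+6.500°) = -0.0253, h₀ = 1.5961 rad.
Bracket: h₀ sin ϕ sin δ + cos ϕ cos δ sin h₀ = 1.5961×0.21644×0.11320 + 0.97630×0.99357×0.99968 = 0.039106 + 0.969712 = 1.008818.
Q̄ = (S_0/π) × [bracket] = (2250/π) × 1.008818 = 722.51 W/m².
Ratio Q̄_A / Q̄_B = 644.22 / 722.51 = 0.8916.

Q̄_A / Q̄_B ≈ 0.892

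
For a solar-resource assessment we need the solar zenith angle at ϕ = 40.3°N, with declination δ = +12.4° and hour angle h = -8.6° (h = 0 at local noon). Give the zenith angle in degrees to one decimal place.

θ_z = 28.9°

cos θ_z = sin ϕ sin δ + cos ϕ cos δ cos h = 0.138889 + 0.736502 = 0.875391.
θ_z = arccos(0.875391) = 28.9°.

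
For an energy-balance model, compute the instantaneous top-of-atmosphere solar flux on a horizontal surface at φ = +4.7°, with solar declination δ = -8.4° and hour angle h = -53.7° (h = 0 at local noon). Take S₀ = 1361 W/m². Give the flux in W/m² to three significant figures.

778 W/m²

cos θ_z = sin φ sin δ + cos φ cos δ cos h = -0.011970 + 0.583693 = 0.571723.
Flux = S₀ · cos θ_z = 1361 × 0.571723 = 778.1 W/m².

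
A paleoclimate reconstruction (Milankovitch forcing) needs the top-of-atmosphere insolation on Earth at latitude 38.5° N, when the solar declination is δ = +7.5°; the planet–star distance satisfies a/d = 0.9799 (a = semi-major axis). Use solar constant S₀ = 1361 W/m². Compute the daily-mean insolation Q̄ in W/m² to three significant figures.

Q̄ ≈ 378 W/m²

cos H₀ = −tan(+38.5°) tan(+7.500°) = -0.1047, H₀ = 1.6757 rad.
Bracket: H₀ sin φ sin δ + cos φ cos δ sin H₀ = 1.6757×0.62251×0.13053 + 0.78261×0.99144×0.99450 = 0.136161 + 0.771643 = 0.907804.
Inverse-square distance factor (a/d)² = 0.9799² = 0.960204.
Q̄ = (S₀/π) × 0.960204 × [bracket] = (1361/π) × 0.960204 × 0.907804 = 377.6 W/m².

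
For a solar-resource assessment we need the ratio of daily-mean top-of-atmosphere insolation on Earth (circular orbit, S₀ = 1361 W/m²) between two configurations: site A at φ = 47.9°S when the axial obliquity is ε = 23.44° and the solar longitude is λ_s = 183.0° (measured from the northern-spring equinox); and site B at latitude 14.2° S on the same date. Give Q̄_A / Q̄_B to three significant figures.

Q̄_A / Q̄_B ≈ 0.711

— Configuration A (φ=-47.9°):
Solar declination: sin δ = sin ε · sin λ_s = sin 23.44° × sin 183.0° = -0.02082, so δ = -1.193°.
cos H₀ = −tan(-47.9°) tan(-1.193°) = -0.0230, H₀ = 1.5938 rad.
Bracket: H₀ sin φ sin δ + cos φ cos δ sin H₀ = 1.5938×-0.74198×-0.02082 + 0.67043×0.99978×0.99973 = 0.024621 + 0.670102 = 0.694723.
Q̄ = (S₀/π) × [bracket] = (1361/π) × 0.694723 = 300.97 W/m².
— Configuration B (φ=-14.2°):
cos H₀ = −tan(-14.2°) tan(-1.193°) = -0.0053, H₀ = 1.5761 rad.
Bracket: H₀ sin φ sin δ + cos φ cos δ sin H₀ = 1.5761×-0.24531×-0.02082 + 0.96945×0.99978×0.99999 = 0.008050 + 0.969227 = 0.977277.
Q̄ = (S₀/π) × [bracket] = (1361/π) × 0.977277 = 423.38 W/m².
Ratio Q̄_A / Q̄_B = 300.97 / 423.38 = 0.7109.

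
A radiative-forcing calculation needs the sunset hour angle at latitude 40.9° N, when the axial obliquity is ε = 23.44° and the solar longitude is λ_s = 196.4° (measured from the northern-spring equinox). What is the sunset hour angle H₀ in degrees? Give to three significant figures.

Solar declination: sin δ = sin ε · sin λ_s = sin 23.44° × sin 196.4° = -0.11231, so δ = -6.449°.
cos H₀ = −tan φ · tan δ = −tan(+40.9°) × tan(-6.449°) = 0.0979, so H₀ = 1.4727 rad = 84.38°.

H₀ = 84.4°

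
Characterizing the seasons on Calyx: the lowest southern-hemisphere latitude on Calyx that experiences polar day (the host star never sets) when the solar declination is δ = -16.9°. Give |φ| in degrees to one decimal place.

|φ| = 73.1°

Polar day requires cos H₀ = −tan φ tan δ ≤ −1, i.e. tan φ tan δ ≥ 1.
The boundary is |tan φ| · |tan δ| = 1, so |φ| = 90° − |δ| = 90° − 16.9° = 73.1° in the southern hemisphere.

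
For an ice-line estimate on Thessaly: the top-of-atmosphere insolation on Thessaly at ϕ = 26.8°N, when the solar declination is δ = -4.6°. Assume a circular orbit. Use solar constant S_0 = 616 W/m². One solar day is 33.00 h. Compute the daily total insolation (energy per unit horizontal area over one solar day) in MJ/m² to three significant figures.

19.4 MJ/m²

cos h₀ = −tan(+26.8°) tan(-4.600°) = 0.0406, h₀ = 1.5301 rad.
Bracket: h₀ sin ϕ sin δ + cos ϕ cos δ sin h₀ = 1.5301×0.45088×-0.08020 + 0.89259×0.99678×0.99917 = -0.055329 + 0.888977 = 0.833648.
Q̄ = (S_0/π) × [bracket] = (616/π) × 0.833648 = 163.46 W/m².
Daily total = Q̄ × 33.00 h × 3600 s/h = 163.46 × 33.00 × 3600 / 10⁶ = 19.42 MJ/m².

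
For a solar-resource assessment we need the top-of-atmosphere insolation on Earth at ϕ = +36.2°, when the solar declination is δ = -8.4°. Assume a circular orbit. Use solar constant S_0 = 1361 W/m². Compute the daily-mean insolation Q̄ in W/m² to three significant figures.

cos h₀ = −tan(+36.2°) tan(-8.400°) = 0.1081, h₀ = 1.4625 rad.
Bracket: h₀ sin ϕ sin δ + cos ϕ cos δ sin h₀ = 1.4625×0.59061×-0.14608 + 0.80696×0.98927×0.99414 = -0.126179 + 0.793623 = 0.667444.
Q̄ = (S_0/π) × [bracket] = (1361/π) × 0.667444 = 289.1 W/m².

Q̄ ≈ 289 W/m²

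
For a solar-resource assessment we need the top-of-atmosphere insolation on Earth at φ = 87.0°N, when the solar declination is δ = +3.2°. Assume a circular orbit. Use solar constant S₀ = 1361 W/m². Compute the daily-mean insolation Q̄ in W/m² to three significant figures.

cos H₀ = −tan(+87.0°) tan(+3.200°) = -1.0668 ≤ −1 ⇒ polar day, H₀ = π.
Bracket: H₀ sin φ sin δ + cos φ cos δ sin H₀ = 3.1416×0.99863×0.05582 + 0.05234×0.99844×0.00000 = 0.175124 + 0.000000 = 0.175124.
Q̄ = (S₀/π) × [bracket] = (1361/π) × 0.175124 = 75.87 W/m².

Q̄ ≈ 75.9 W/m²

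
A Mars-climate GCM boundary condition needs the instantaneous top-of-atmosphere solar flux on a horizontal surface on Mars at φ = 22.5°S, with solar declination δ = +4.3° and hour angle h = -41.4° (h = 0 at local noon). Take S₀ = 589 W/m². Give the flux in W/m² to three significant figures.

390 W/m²

cos θ_z = sin φ sin δ + cos φ cos δ cos h = -0.028693 + 0.691062 = 0.662369.
Flux = S₀ · cos θ_z = 589 × 0.662369 = 390.1 W/m².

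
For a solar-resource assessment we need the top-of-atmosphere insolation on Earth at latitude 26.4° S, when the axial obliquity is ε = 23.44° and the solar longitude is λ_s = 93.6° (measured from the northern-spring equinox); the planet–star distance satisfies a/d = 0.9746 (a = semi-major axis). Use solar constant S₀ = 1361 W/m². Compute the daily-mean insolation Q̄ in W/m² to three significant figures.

Q̄ ≈ 232 W/m²

Solar declination: sin δ = sin ε · sin λ_s = sin 23.44° × sin 93.6° = 0.39700, so δ = +23.391°.
cos H₀ = −tan(-26.4°) tan(+23.391°) = 0.2147, H₀ = 1.3544 rad.
Bracket: H₀ sin φ sin δ + cos φ cos δ sin H₀ = 1.3544×-0.44464×0.39700 + 0.89571×0.91782×0.97668 = -0.239082 + 0.802929 = 0.563847.
Inverse-square distance factor (a/d)² = 0.9746² = 0.949845.
Q̄ = (S₀/π) × 0.949845 × [bracket] = (1361/π) × 0.949845 × 0.563847 = 232.0 W/m².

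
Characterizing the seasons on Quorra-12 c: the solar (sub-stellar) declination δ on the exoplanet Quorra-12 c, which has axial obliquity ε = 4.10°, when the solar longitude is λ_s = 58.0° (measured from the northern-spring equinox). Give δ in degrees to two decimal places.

sin δ = sin ε · sin λ_s = sin 4.10° × sin 58.0° = 0.060633.
δ = arcsin(0.060633) = +3.48°.

δ = +3.48°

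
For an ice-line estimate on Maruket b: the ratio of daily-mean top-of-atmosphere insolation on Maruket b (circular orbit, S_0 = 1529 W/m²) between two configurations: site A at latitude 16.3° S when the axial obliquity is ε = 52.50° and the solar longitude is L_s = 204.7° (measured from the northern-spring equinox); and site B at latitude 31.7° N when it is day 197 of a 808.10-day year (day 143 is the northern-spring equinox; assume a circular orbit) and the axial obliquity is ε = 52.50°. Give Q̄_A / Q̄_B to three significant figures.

Q̄_A / Q̄_B ≈ 0.969

— Configuration A (ϕ=-16.3°):
Solar declination: sin δ = sin ε · sin L_s = sin 52.50° × sin 204.7° = -0.33152, so δ = -19.361°.
cos h₀ = −tan(-16.3°) tan(-19.361°) = -0.1028, h₀ = 1.6737 rad.
Bracket: h₀ sin ϕ sin δ + cos ϕ cos δ sin h₀ = 1.6737×-0.28067×-0.33152 + 0.95981×0.94345×0.99471 = 0.155734 + 0.900742 = 1.056476.
Q̄ = (S_0/π) × [bracket] = (1529/π) × 1.056476 = 514.18 W/m².
— Configuration B (ϕ=+31.7°):
Solar longitude: L_s = 360° × (197 − 143)/808.10 = 24.056°.
sin δ = sin 52.50° × sin 24.056° = 0.32340, so δ = +18.869°.
cos h₀ = −tan(+31.7°) tan(+18.869°) = -0.2111, h₀ = 1.7835 rad.
Bracket: h₀ sin ϕ sin δ + cos ϕ cos δ sin h₀ = 1.7835×0.52547×0.32340 + 0.85081×0.94626×0.97747 = 0.303083 + 0.786949 = 1.090032.
Q̄ = (S_0/π) × [bracket] = (1529/π) × 1.090032 = 530.51 W/m².
Ratio Q̄_A / Q̄_B = 514.18 / 530.51 = 0.9692.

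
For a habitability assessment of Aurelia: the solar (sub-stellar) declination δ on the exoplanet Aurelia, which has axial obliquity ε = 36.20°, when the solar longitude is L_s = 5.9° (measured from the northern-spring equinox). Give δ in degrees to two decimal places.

sin δ = sin ε · sin L_s = sin 36.20° × sin 5.9° = 0.060710.
δ = arcsin(0.060710) = +3.48°.

δ = +3.48°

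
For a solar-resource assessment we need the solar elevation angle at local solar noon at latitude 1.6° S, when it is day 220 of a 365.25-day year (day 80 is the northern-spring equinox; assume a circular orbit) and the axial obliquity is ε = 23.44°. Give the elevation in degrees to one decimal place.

Solar longitude: L_s = 360° × (220 − 80)/365.25 = 137.988°.
sin δ = sin 23.44° × sin 137.988° = 0.26624, so δ = +15.440°.
At local noon the hour angle is zero, so the zenith angle equals |ϕ − δ| = |-1.6° − (+15.440°)| = 17.040°.
Elevation = 90° − 17.040° = 73.0°.

73.0°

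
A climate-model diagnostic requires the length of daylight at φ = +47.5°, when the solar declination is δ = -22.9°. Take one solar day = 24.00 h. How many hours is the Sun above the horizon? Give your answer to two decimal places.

cos H₀ = −tan φ · tan δ = −tan(+47.5°) × tan(-22.900°) = 0.4610, so H₀ = 1.0917 rad = 62.55°.
Daylight = 2H₀/(2π) × 24.00 h = (1.0917/π) × 24.00 = 8.34 h.

8.34 h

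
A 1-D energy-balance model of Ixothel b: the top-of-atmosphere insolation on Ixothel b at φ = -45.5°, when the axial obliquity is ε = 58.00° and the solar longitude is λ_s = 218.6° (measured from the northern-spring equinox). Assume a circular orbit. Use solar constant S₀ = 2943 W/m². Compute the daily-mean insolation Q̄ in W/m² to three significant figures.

Solar declination: sin δ = sin ε · sin λ_s = sin 58.00° × sin 218.6° = -0.52908, so δ = -31.943°.
cos H₀ = −tan(-45.5°) tan(-31.943°) = -0.6345, H₀ = 2.2581 rad.
Bracket: H₀ sin φ sin δ + cos φ cos δ sin H₀ = 2.2581×-0.71325×-0.52908 + 0.70091×0.84857×0.77295 = 0.852131 + 0.459728 = 1.311859.
Q̄ = (S₀/π) × [bracket] = (2943/π) × 1.311859 = 1229 W/m².

Q̄ ≈ 1.23e+03 W/m²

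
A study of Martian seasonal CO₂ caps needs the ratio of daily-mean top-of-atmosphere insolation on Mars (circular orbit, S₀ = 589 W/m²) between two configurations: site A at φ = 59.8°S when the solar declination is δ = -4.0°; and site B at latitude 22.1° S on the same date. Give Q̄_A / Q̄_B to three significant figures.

Q̄_A / Q̄_B ≈ 0.621

— Configuration A (φ=-59.8°):
cos H₀ = −tan(-59.8°) tan(-4.000°) = -0.1201, H₀ = 1.6912 rad.
Bracket: H₀ sin φ sin δ + cos φ cos δ sin H₀ = 1.6912×-0.86427×-0.06976 + 0.50302×0.99756×0.99276 = 0.101965 + 0.498160 = 0.600125.
Q̄ = (S₀/π) × [bracket] = (589/π) × 0.600125 = 112.51 W/m².
— Configuration B (φ=-22.1°):
cos H₀ = −tan(-22.1°) tan(-4.000°) = -0.0284, H₀ = 1.5992 rad.
Bracket: H₀ sin φ sin δ + cos φ cos δ sin H₀ = 1.5992×-0.37622×-0.06976 + 0.92653×0.99756×0.99960 = 0.041971 + 0.923900 = 0.965871.
Q̄ = (S₀/π) × [bracket] = (589/π) × 0.965871 = 181.09 W/m².
Ratio Q̄_A / Q̄_B = 112.51 / 181.09 = 0.6213.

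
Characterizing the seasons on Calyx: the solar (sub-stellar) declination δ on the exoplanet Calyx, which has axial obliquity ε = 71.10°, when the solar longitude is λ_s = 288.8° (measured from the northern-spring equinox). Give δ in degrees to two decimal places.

δ = -63.59°

sin δ = sin ε · sin λ_s = sin 71.10° × sin 288.8° = -0.895611.
δ = arcsin(-0.895611) = -63.59°.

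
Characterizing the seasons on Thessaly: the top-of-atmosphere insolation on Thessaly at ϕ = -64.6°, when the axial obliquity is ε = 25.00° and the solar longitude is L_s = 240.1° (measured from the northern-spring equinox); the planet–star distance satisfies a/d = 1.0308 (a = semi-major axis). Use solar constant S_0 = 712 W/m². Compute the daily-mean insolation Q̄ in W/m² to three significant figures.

Solar declination: sin δ = sin ε · sin L_s = sin 25.00° × sin 240.1° = -0.36637, so δ = -21.492°.
cos h₀ = −tan(-64.6°) tan(-21.492°) = -0.8292, h₀ = 2.5485 rad.
Bracket: h₀ sin ϕ sin δ + cos ϕ cos δ sin h₀ = 2.5485×-0.90334×-0.36637 + 0.42894×0.93047×0.55892 = 0.843443 + 0.223074 = 1.066517.
Inverse-square distance factor (a/d)² = 1.0308² = 1.062549.
Q̄ = (S_0/π) × 1.062549 × [bracket] = (712/π) × 1.062549 × 1.066517 = 256.8 W/m².

Q̄ ≈ 257 W/m²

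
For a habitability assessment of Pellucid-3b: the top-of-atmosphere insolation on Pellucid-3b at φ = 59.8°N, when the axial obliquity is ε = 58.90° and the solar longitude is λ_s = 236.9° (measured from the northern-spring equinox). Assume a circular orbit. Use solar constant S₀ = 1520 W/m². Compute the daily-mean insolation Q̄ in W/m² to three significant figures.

Q̄ ≈ 0.00 W/m²

Solar declination: sin δ = sin ε · sin λ_s = sin 58.90° × sin 236.9° = -0.71731, so δ = -45.833°.
cos H₀ = −tan(+59.8°) tan(-45.833°) = 1.7689 ≥ 1 ⇒ polar night, H₀ = 0 and Q̄ = 0.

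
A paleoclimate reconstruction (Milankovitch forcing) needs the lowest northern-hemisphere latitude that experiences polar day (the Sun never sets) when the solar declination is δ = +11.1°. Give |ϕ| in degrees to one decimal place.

Polar day requires cos h₀ = −tan ϕ tan δ ≤ −1, i.e. tan ϕ tan δ ≥ 1.
The boundary is |tan ϕ| · |tan δ| = 1, so |ϕ| = 90° − |δ| = 90° − 11.1° = 78.9° in the northern hemisphere.

|ϕ| = 78.9°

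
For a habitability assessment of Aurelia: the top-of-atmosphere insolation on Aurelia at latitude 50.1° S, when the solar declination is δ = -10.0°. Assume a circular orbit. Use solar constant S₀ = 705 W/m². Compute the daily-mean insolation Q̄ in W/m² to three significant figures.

Q̄ ≈ 192 W/m²

cos H₀ = −tan(-50.1°) tan(-10.000°) = -0.2109, H₀ = 1.7833 rad.
Bracket: H₀ sin φ sin δ + cos φ cos δ sin H₀ = 1.7833×-0.76717×-0.17365 + 0.64145×0.98481×0.97751 = 0.237570 + 0.617499 = 0.855069.
Q̄ = (S₀/π) × [bracket] = (705/π) × 0.855069 = 191.9 W/m².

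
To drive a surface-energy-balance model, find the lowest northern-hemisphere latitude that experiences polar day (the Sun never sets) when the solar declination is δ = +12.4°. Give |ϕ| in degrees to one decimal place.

Polar day requires cos h₀ = −tan ϕ tan δ ≤ −1, i.e. tan ϕ tan δ ≥ 1.
The boundary is |tan ϕ| · |tan δ| = 1, so |ϕ| = 90° − |δ| = 90° − 12.4° = 77.6° in the northern hemisphere.

|ϕ| = 77.6°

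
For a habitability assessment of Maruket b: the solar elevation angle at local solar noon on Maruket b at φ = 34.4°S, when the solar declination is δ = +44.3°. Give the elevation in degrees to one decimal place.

At local noon the hour angle is zero, so the zenith angle equals |φ − δ| = |-34.4° − (+44.300°)| = 78.700°.
Elevation = 90° − 78.700° = 11.3°.

11.3°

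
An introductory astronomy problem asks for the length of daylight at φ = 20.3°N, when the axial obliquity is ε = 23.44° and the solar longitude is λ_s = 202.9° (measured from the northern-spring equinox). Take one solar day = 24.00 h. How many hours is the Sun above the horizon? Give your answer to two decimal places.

11.56 h

Solar declination: sin δ = sin ε · sin λ_s = sin 23.44° × sin 202.9° = -0.15479, so δ = -8.905°.
cos H₀ = −tan φ · tan δ = −tan(+20.3°) × tan(-8.905°) = 0.0580, so H₀ = 1.5128 rad = 86.68°.
Daylight = 2H₀/(2π) × 24.00 h = (1.5128/π) × 24.00 = 11.56 h.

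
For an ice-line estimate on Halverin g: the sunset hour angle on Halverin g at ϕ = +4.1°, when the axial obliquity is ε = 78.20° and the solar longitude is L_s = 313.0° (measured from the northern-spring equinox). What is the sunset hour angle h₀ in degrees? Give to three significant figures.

Solar declination: sin δ = sin ε · sin L_s = sin 78.20° × sin 313.0° = -0.71590, so δ = -45.717°.
cos h₀ = −tan ϕ · tan δ = −tan(+4.1°) × tan(-45.717°) = 0.0735, so h₀ = 1.4972 rad = 85.79°.

h₀ = 85.8°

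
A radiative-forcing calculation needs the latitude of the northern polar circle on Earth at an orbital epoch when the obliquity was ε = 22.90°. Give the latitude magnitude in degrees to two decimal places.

The polar circle is the lowest latitude that experiences at least one full rotation of continuous daylight at the northern-summer solstice; it lies at |ϕ| = 90° − ε = 90° − 22.90° = 67.10°.

67.10°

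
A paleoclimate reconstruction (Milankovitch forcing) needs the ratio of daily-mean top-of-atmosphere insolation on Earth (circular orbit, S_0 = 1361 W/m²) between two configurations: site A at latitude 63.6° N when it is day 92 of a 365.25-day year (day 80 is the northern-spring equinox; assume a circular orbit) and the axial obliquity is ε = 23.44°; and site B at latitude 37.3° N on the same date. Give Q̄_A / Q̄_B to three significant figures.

— Configuration A (ϕ=+63.6°):
Solar longitude: L_s = 360° × (92 − 80)/365.25 = 11.828°.
sin δ = sin 23.44° × sin 11.828° = 0.08153, so δ = +4.677°.
cos h₀ = −tan(+63.6°) tan(+4.677°) = -0.1648, h₀ = 1.7363 rad.
Bracket: h₀ sin ϕ sin δ + cos ϕ cos δ sin h₀ = 1.7363×0.89571×0.08153 + 0.44464×0.99667×0.98633 = 0.126797 + 0.437101 = 0.563898.
Q̄ = (S_0/π) × [bracket] = (1361/π) × 0.563898 = 244.29 W/m².
— Configuration B (ϕ=+37.3°):
cos h₀ = −tan(+37.3°) tan(+4.677°) = -0.0623, h₀ = 1.6332 rad.
Bracket: h₀ sin ϕ sin δ + cos ϕ cos δ sin h₀ = 1.6332×0.60599×0.08153 + 0.79547×0.99667×0.99806 = 0.080690 + 0.791283 = 0.871973.
Q̄ = (S_0/π) × [bracket] = (1361/π) × 0.871973 = 377.76 W/m².
Ratio Q̄_A / Q̄_B = 244.29 / 377.76 = 0.6467.

Q̄_A / Q̄_B ≈ 0.647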